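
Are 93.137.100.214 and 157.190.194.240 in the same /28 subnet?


Mask: 255.255.255.240
93.137.100.214 AND mask = 93.137.100.208
157.190.194.240 AND mask = 157.190.194.240
No, different subnets (93.137.100.208 vs 157.190.194.240)


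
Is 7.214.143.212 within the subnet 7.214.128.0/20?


Subnet network: 7.214.128.0
Test IP AND mask: 7.214.128.0
Yes, 7.214.143.212 is in 7.214.128.0/20


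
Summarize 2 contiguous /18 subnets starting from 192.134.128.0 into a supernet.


Original prefix: /18
Number of subnets: 2 = 2^1
New prefix = 18 - 1 = 17
Supernet: 192.134.128.0/17


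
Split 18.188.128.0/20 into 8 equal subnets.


New prefix = 20 + 3 = 23
Each subnet has 512 addresses
  18.188.128.0/23
  18.188.130.0/23
  18.188.132.0/23
  18.188.134.0/23
  18.188.136.0/23
  18.188.138.0/23
  18.188.140.0/23
  18.188.142.0/23
Subnets: 18.188.128.0/23, 18.188.130.0/23, 18.188.132.0/23, 18.188.134.0/23, 18.188.136.0/23, 18.188.138.0/23, 18.188.140.0/23, 18.188.142.0/23


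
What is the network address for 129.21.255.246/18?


IP:   10000001.00010101.11111111.11110110
Mask: 11111111.11111111.11000000.00000000
AND operation:
Net:  10000001.00010101.11000000.00000000
Network: 129.21.192.0/18


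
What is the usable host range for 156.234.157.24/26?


Network: 156.234.157.0
Broadcast: 156.234.157.63
First usable = network + 1
Last usable = broadcast - 1
Range: 156.234.157.1 to 156.234.157.62


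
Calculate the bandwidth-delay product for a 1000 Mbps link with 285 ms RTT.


BDP = bandwidth * RTT
= 1000 Mbps * 285 ms
= 1000 * 1e6 * 285 / 1000 bits
= 285000000 bits
= 35625000 bytes
= 34790.0391 KB
BDP = 285000000 bits (35625000 bytes)


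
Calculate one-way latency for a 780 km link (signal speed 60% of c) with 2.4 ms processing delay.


Speed = 0.6 * 3e5 km/s = 180000 km/s
Propagation delay = 780 / 180000 = 0.0043 s = 4.3333 ms
Processing delay = 2.4 ms
Total one-way latency = 6.7333 ms


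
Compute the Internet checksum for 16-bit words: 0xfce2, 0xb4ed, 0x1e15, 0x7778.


Sum all words (with carry folding):
+ 0xfce2 = 0xfce2
+ 0xb4ed = 0xb1d0
+ 0x1e15 = 0xcfe5
+ 0x7778 = 0x475e
One's complement: ~0x475e
Checksum = 0xb8a1


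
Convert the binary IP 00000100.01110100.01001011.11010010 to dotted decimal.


00000100 = 4
01110100 = 116
01001011 = 75
11010010 = 210
IP: 4.116.75.210


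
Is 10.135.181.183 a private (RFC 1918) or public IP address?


RFC 1918 private ranges:
  10.0.0.0/8 (10.0.0.0 - 10.255.255.255)
  172.16.0.0/12 (172.16.0.0 - 172.31.255.255)
  192.168.0.0/16 (192.168.0.0 - 192.168.255.255)
Private (in 10.0.0.0/8)


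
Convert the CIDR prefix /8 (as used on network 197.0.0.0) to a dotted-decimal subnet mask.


/8 means 8 network bits, 24 host bits
Binary: 11111111000000000000000000000000
Mask: 255.0.0.0


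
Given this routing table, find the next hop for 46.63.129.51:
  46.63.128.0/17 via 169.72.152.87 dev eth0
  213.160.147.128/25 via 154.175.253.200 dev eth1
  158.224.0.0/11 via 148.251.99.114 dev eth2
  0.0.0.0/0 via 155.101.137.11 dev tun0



Longest prefix match for 46.63.129.51:
  /17 46.63.128.0: MATCH
  /25 213.160.147.128: no
  /11 158.224.0.0: no
  /0 0.0.0.0: MATCH
Selected: next-hop 169.72.152.87 via eth0 (matched /17)


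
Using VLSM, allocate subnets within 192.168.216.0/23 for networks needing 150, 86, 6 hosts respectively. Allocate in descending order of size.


150 hosts -> /24 (254 usable): 192.168.216.0/24
86 hosts -> /25 (126 usable): 192.168.217.0/25
6 hosts -> /29 (6 usable): 192.168.217.128/29
Allocation: 192.168.216.0/24 (150 hosts, 254 usable); 192.168.217.0/25 (86 hosts, 126 usable); 192.168.217.128/29 (6 hosts, 6 usable)


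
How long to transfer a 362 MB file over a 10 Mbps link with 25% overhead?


Effective throughput = 10 * (1 - 25/100) = 7.5 Mbps
File size in Mb = 362 * 8 = 2896 Mb
Time = 2896 / 7.5
Time = 386.1333 seconds


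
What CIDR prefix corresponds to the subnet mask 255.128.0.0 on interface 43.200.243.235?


Binary: 11111111.10000000.00000000.00000000
Count leading 1s
Prefix: /9


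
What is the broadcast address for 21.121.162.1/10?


Network: 21.64.0.0/10
Host bits = 22
Set all host bits to 1:
Broadcast: 21.127.255.255


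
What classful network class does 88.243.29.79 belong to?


First octet: 88
Binary: 01011000
0xxxxxxx -> Class A (1-126)
Class A, default mask 255.0.0.0 (/8)


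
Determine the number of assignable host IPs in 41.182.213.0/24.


Host bits = 32 - 24 = 8
Total addresses = 2^8 = 256
Usable = total - 2 (network and broadcast)
Usable hosts: 254


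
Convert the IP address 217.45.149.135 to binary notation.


217 = 11011001
45 = 00101101
149 = 10010101
135 = 10000111
Binary: 11011001.00101101.10010101.10000111


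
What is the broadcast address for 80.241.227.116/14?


Network: 80.240.0.0/14
Host bits = 18
Set all host bits to 1:
Broadcast: 80.243.255.255


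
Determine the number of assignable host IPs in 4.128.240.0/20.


Host bits = 32 - 20 = 12
Total addresses = 2^12 = 4096
Usable = total - 2 (network and broadcast)
Usable hosts: 4094


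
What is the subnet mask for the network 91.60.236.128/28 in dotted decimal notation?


/28 means 28 network bits, 4 host bits
Binary: 11111111111111111111111111110000
Mask: 255.255.255.240


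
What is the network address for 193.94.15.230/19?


IP:   11000001.01011110.00001111.11100110
Mask: 11111111.11111111.11100000.00000000
AND operation:
Net:  11000001.01011110.00000000.00000000
Network: 193.94.0.0/19


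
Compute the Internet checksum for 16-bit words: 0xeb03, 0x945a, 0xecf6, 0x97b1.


Sum all words (with carry folding):
+ 0xeb03 = 0xeb03
+ 0x945a = 0x7f5e
+ 0xecf6 = 0x6c55
+ 0x97b1 = 0x0407
One's complement: ~0x0407
Checksum = 0xfbf8


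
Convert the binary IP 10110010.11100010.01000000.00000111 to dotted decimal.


10110010 = 178
11100010 = 226
01000000 = 64
00000111 = 7
IP: 178.226.64.7


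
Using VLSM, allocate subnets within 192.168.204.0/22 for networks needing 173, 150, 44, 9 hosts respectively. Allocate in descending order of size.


173 hosts -> /24 (254 usable): 192.168.204.0/24
150 hosts -> /24 (254 usable): 192.168.205.0/24
44 hosts -> /26 (62 usable): 192.168.206.0/26
9 hosts -> /28 (14 usable): 192.168.206.64/28
Allocation: 192.168.204.0/24 (173 hosts, 254 usable); 192.168.205.0/24 (150 hosts, 254 usable); 192.168.206.0/26 (44 hosts, 62 usable); 192.168.206.64/28 (9 hosts, 14 usable)


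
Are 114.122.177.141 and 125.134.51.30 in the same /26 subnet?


Mask: 255.255.255.192
114.122.177.141 AND mask = 114.122.177.128
125.134.51.30 AND mask = 125.134.51.0
No, different subnets (114.122.177.128 vs 125.134.51.0)


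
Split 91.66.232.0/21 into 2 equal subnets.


New prefix = 21 + 1 = 22
Each subnet has 1024 addresses
  91.66.232.0/22
  91.66.236.0/22
Subnets: 91.66.232.0/22, 91.66.236.0/22


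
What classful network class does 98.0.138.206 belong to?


First octet: 98
Binary: 01100010
0xxxxxxx -> Class A (1-126)
Class A, default mask 255.0.0.0 (/8)


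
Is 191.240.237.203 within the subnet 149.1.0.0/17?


Subnet network: 149.1.0.0
Test IP AND mask: 191.240.128.0
No, 191.240.237.203 is not in 149.1.0.0/17


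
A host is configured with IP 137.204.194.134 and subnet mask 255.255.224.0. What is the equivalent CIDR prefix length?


Binary: 11111111.11111111.11100000.00000000
Count leading 1s
Prefix: /19


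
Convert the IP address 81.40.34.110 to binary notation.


81 = 01010001
40 = 00101000
34 = 00100010
110 = 01101110
Binary: 01010001.00101000.00100010.01101110


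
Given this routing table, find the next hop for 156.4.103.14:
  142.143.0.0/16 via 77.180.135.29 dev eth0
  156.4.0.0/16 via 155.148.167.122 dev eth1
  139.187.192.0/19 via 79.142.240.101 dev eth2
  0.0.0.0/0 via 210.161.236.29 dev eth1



Longest prefix match for 156.4.103.14:
  /16 142.143.0.0: no
  /16 156.4.0.0: MATCH
  /19 139.187.192.0: no
  /0 0.0.0.0: MATCH
Selected: next-hop 155.148.167.122 via eth1 (matched /16)


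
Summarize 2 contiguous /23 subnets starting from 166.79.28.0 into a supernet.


Original prefix: /23
Number of subnets: 2 = 2^1
New prefix = 23 - 1 = 22
Supernet: 166.79.28.0/22


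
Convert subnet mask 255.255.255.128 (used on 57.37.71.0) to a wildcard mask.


Subnet mask: 255.255.255.128
Wildcard = 255.255.255.255 - subnet mask
255 - 255 = 0
255 - 255 = 0
255 - 255 = 0
255 - 128 = 127
Wildcard: 0.0.0.127


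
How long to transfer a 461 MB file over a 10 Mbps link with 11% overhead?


Effective throughput = 10 * (1 - 11/100) = 8.9 Mbps
File size in Mb = 461 * 8 = 3688 Mb
Time = 3688 / 8.9
Time = 414.382 seconds


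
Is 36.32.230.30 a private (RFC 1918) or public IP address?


RFC 1918 private ranges:
  10.0.0.0/8 (10.0.0.0 - 10.255.255.255)
  172.16.0.0/12 (172.16.0.0 - 172.31.255.255)
  192.168.0.0/16 (192.168.0.0 - 192.168.255.255)
Public (not in any RFC 1918 range)


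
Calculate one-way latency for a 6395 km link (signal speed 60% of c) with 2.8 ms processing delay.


Speed = 0.6 * 3e5 km/s = 180000 km/s
Propagation delay = 6395 / 180000 = 0.0355 s = 35.5278 ms
Processing delay = 2.8 ms
Total one-way latency = 38.3278 ms


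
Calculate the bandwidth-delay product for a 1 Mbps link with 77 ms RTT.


BDP = bandwidth * RTT
= 1 Mbps * 77 ms
= 1 * 1e6 * 77 / 1000 bits
= 77000 bits
= 9625 bytes
= 9.3994 KB
BDP = 77000 bits (9625 bytes)


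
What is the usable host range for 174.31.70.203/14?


Network: 174.28.0.0
Broadcast: 174.31.255.255
First usable = network + 1
Last usable = broadcast - 1
Range: 174.28.0.1 to 174.31.255.254


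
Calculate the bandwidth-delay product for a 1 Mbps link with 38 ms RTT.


BDP = bandwidth * RTT
= 1 Mbps * 38 ms
= 1 * 1e6 * 38 / 1000 bits
= 38000 bits
= 4750 bytes
= 4.6387 KB
BDP = 38000 bits (4750 bytes)


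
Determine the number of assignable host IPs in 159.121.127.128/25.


Host bits = 32 - 25 = 7
Total addresses = 2^7 = 128
Usable = total - 2 (network and broadcast)
Usable hosts: 126


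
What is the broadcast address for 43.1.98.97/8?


Network: 43.0.0.0/8
Host bits = 24
Set all host bits to 1:
Broadcast: 43.255.255.255


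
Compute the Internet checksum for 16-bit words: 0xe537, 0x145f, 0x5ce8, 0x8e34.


Sum all words (with carry folding):
+ 0xe537 = 0xe537
+ 0x145f = 0xf996
+ 0x5ce8 = 0x567f
+ 0x8e34 = 0xe4b3
One's complement: ~0xe4b3
Checksum = 0x1b4c


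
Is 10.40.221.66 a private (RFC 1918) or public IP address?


RFC 1918 private ranges:
  10.0.0.0/8 (10.0.0.0 - 10.255.255.255)
  172.16.0.0/12 (172.16.0.0 - 172.31.255.255)
  192.168.0.0/16 (192.168.0.0 - 192.168.255.255)
Private (in 10.0.0.0/8)


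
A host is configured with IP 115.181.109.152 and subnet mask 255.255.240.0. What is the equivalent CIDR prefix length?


Binary: 11111111.11111111.11110000.00000000
Count leading 1s
Prefix: /20


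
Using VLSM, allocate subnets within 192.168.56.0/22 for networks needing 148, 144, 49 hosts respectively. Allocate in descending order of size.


148 hosts -> /24 (254 usable): 192.168.56.0/24
144 hosts -> /24 (254 usable): 192.168.57.0/24
49 hosts -> /26 (62 usable): 192.168.58.0/26
Allocation: 192.168.56.0/24 (148 hosts, 254 usable); 192.168.57.0/24 (144 hosts, 254 usable); 192.168.58.0/26 (49 hosts, 62 usable)


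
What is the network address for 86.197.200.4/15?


IP:   01010110.11000101.11001000.00000100
Mask: 11111111.11111110.00000000.00000000
AND operation:
Net:  01010110.11000100.00000000.00000000
Network: 86.196.0.0/15


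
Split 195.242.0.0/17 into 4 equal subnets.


New prefix = 17 + 2 = 19
Each subnet has 8192 addresses
  195.242.0.0/19
  195.242.32.0/19
  195.242.64.0/19
  195.242.96.0/19
Subnets: 195.242.0.0/19, 195.242.32.0/19, 195.242.64.0/19, 195.242.96.0/19


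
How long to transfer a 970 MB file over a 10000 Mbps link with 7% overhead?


Effective throughput = 10000 * (1 - 7/100) = 9300 Mbps
File size in Mb = 970 * 8 = 7760 Mb
Time = 7760 / 9300
Time = 0.8344 seconds


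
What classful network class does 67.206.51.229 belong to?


First octet: 67
Binary: 01000011
0xxxxxxx -> Class A (1-126)
Class A, default mask 255.0.0.0 (/8)


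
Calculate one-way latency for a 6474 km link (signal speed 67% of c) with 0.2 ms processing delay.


Speed = 0.67 * 3e5 km/s = 201000 km/s
Propagation delay = 6474 / 201000 = 0.0322 s = 32.209 ms
Processing delay = 0.2 ms
Total one-way latency = 32.409 ms


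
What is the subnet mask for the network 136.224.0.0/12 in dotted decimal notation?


/12 means 12 network bits, 20 host bits
Binary: 11111111111100000000000000000000
Mask: 255.240.0.0


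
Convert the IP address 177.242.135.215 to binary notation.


177 = 10110001
242 = 11110010
135 = 10000111
215 = 11010111
Binary: 10110001.11110010.10000111.11010111


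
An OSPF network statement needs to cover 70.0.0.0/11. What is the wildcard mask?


Subnet mask: 255.224.0.0
Wildcard = 255.255.255.255 - subnet mask
255 - 255 = 0
255 - 224 = 31
255 - 0 = 255
255 - 0 = 255
Wildcard: 0.31.255.255


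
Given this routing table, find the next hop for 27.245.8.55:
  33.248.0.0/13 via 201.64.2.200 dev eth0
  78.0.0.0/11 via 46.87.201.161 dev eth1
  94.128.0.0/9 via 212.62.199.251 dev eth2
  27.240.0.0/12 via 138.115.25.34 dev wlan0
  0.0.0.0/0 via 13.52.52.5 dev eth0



Longest prefix match for 27.245.8.55:
  /13 33.248.0.0: no
  /11 78.0.0.0: no
  /9 94.128.0.0: no
  /12 27.240.0.0: MATCH
  /0 0.0.0.0: MATCH
Selected: next-hop 138.115.25.34 via wlan0 (matched /12)


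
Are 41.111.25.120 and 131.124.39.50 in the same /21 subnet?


Mask: 255.255.248.0
41.111.25.120 AND mask = 41.111.24.0
131.124.39.50 AND mask = 131.124.32.0
No, different subnets (41.111.24.0 vs 131.124.32.0)


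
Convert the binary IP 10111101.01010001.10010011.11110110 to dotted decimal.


10111101 = 189
01010001 = 81
10010011 = 147
11110110 = 246
IP: 189.81.147.246


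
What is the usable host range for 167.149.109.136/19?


Network: 167.149.96.0
Broadcast: 167.149.127.255
First usable = network + 1
Last usable = broadcast - 1
Range: 167.149.96.1 to 167.149.127.254


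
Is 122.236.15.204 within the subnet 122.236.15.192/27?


Subnet network: 122.236.15.192
Test IP AND mask: 122.236.15.192
Yes, 122.236.15.204 is in 122.236.15.192/27


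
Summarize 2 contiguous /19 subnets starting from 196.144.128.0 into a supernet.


Original prefix: /19
Number of subnets: 2 = 2^1
New prefix = 19 - 1 = 18
Supernet: 196.144.128.0/18


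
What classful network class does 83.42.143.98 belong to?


First octet: 83
Binary: 01010011
0xxxxxxx -> Class A (1-126)
Class A, default mask 255.0.0.0 (/8)


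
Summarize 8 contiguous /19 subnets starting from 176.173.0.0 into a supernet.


Original prefix: /19
Number of subnets: 8 = 2^3
New prefix = 19 - 3 = 16
Supernet: 176.173.0.0/16


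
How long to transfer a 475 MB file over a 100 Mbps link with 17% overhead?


Effective throughput = 100 * (1 - 17/100) = 83 Mbps
File size in Mb = 475 * 8 = 3800 Mb
Time = 3800 / 83
Time = 45.7831 seconds


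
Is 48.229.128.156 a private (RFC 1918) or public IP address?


RFC 1918 private ranges:
  10.0.0.0/8 (10.0.0.0 - 10.255.255.255)
  172.16.0.0/12 (172.16.0.0 - 172.31.255.255)
  192.168.0.0/16 (192.168.0.0 - 192.168.255.255)
Public (not in any RFC 1918 range)


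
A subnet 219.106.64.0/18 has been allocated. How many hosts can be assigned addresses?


Host bits = 32 - 18 = 14
Total addresses = 2^14 = 16384
Usable = total - 2 (network and broadcast)
Usable hosts: 16382


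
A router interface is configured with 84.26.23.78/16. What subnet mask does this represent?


/16 means 16 network bits, 16 host bits
Binary: 11111111111111110000000000000000
Mask: 255.255.0.0


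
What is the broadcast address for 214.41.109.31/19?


Network: 214.41.96.0/19
Host bits = 13
Set all host bits to 1:
Broadcast: 214.41.127.255


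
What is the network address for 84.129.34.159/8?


IP:   01010100.10000001.00100010.10011111
Mask: 11111111.00000000.00000000.00000000
AND operation:
Net:  01010100.00000000.00000000.00000000
Network: 84.0.0.0/8


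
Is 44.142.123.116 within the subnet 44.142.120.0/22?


Subnet network: 44.142.120.0
Test IP AND mask: 44.142.120.0
Yes, 44.142.123.116 is in 44.142.120.0/22


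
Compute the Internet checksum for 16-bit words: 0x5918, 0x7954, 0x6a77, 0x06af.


Sum all words (with carry folding):
+ 0x5918 = 0x5918
+ 0x7954 = 0xd26c
+ 0x6a77 = 0x3ce4
+ 0x06af = 0x4393
One's complement: ~0x4393
Checksum = 0xbc6c


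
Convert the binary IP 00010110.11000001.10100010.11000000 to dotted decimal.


00010110 = 22
11000001 = 193
10100010 = 162
11000000 = 192
IP: 22.193.162.192


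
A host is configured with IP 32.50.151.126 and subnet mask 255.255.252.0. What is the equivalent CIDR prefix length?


Binary: 11111111.11111111.11111100.00000000
Count leading 1s
Prefix: /22


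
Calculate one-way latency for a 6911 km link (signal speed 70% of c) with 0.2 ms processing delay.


Speed = 0.7 * 3e5 km/s = 210000 km/s
Propagation delay = 6911 / 210000 = 0.0329 s = 32.9095 ms
Processing delay = 0.2 ms
Total one-way latency = 33.1095 ms


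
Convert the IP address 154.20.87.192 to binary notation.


154 = 10011010
20 = 00010100
87 = 01010111
192 = 11000000
Binary: 10011010.00010100.01010111.11000000


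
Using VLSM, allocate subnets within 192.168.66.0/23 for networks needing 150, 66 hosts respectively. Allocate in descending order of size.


150 hosts -> /24 (254 usable): 192.168.66.0/24
66 hosts -> /25 (126 usable): 192.168.67.0/25
Allocation: 192.168.66.0/24 (150 hosts, 254 usable); 192.168.67.0/25 (66 hosts, 126 usable)


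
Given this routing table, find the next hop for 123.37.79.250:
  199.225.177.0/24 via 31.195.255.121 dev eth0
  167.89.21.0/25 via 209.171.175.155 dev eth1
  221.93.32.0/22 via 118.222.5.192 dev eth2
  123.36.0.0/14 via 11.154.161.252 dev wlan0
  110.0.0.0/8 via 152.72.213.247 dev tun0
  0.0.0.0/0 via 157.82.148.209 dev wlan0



Longest prefix match for 123.37.79.250:
  /24 199.225.177.0: no
  /25 167.89.21.0: no
  /22 221.93.32.0: no
  /14 123.36.0.0: MATCH
  /8 110.0.0.0: no
  /0 0.0.0.0: MATCH
Selected: next-hop 11.154.161.252 via wlan0 (matched /14)


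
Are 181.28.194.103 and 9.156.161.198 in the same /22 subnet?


Mask: 255.255.252.0
181.28.194.103 AND mask = 181.28.192.0
9.156.161.198 AND mask = 9.156.160.0
No, different subnets (181.28.192.0 vs 9.156.160.0)


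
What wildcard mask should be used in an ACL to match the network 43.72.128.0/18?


Subnet mask: 255.255.192.0
Wildcard = 255.255.255.255 - subnet mask
255 - 255 = 0
255 - 255 = 0
255 - 192 = 63
255 - 0 = 255
Wildcard: 0.0.63.255


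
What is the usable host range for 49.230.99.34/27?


Network: 49.230.99.32
Broadcast: 49.230.99.63
First usable = network + 1
Last usable = broadcast - 1
Range: 49.230.99.33 to 49.230.99.62


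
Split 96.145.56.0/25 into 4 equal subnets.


New prefix = 25 + 2 = 27
Each subnet has 32 addresses
  96.145.56.0/27
  96.145.56.32/27
  96.145.56.64/27
  96.145.56.96/27
Subnets: 96.145.56.0/27, 96.145.56.32/27, 96.145.56.64/27, 96.145.56.96/27


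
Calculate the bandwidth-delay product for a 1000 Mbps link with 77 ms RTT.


BDP = bandwidth * RTT
= 1000 Mbps * 77 ms
= 1000 * 1e6 * 77 / 1000 bits
= 77000000 bits
= 9625000 bytes
= 9399.4141 KB
BDP = 77000000 bits (9625000 bytes)


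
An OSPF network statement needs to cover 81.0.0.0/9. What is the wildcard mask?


Subnet mask: 255.128.0.0
Wildcard = 255.255.255.255 - subnet mask
255 - 255 = 0
255 - 128 = 127
255 - 0 = 255
255 - 0 = 255
Wildcard: 0.127.255.255


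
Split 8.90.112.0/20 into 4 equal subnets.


New prefix = 20 + 2 = 22
Each subnet has 1024 addresses
  8.90.112.0/22
  8.90.116.0/22
  8.90.120.0/22
  8.90.124.0/22
Subnets: 8.90.112.0/22, 8.90.116.0/22, 8.90.120.0/22, 8.90.124.0/22


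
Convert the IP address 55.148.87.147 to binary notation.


55 = 00110111
148 = 10010100
87 = 01010111
147 = 10010011
Binary: 00110111.10010100.01010111.10010011


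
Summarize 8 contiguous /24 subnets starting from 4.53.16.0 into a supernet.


Original prefix: /24
Number of subnets: 8 = 2^3
New prefix = 24 - 3 = 21
Supernet: 4.53.16.0/21


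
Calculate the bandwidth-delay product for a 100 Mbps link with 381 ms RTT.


BDP = bandwidth * RTT
= 100 Mbps * 381 ms
= 100 * 1e6 * 381 / 1000 bits
= 38100000 bits
= 4762500 bytes
= 4650.8789 KB
BDP = 38100000 bits (4762500 bytes)


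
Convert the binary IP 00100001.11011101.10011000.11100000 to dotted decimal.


00100001 = 33
11011101 = 221
10011000 = 152
11100000 = 224
IP: 33.221.152.224


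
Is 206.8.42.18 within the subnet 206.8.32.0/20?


Subnet network: 206.8.32.0
Test IP AND mask: 206.8.32.0
Yes, 206.8.42.18 is in 206.8.32.0/20


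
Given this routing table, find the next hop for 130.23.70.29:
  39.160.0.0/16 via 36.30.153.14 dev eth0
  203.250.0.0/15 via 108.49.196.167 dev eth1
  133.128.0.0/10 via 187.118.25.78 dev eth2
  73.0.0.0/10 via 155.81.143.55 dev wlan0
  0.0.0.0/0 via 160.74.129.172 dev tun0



Longest prefix match for 130.23.70.29:
  /16 39.160.0.0: no
  /15 203.250.0.0: no
  /10 133.128.0.0: no
  /10 73.0.0.0: no
  /0 0.0.0.0: MATCH
Selected: next-hop 160.74.129.172 via tun0 (matched /0)


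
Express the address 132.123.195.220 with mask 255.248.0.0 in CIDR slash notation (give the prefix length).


Binary: 11111111.11111000.00000000.00000000
Count leading 1s
Prefix: /13


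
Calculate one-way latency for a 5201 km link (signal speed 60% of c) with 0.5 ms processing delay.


Speed = 0.6 * 3e5 km/s = 180000 km/s
Propagation delay = 5201 / 180000 = 0.0289 s = 28.8944 ms
Processing delay = 0.5 ms
Total one-way latency = 29.3944 ms


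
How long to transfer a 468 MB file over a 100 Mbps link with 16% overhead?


Effective throughput = 100 * (1 - 16/100) = 84 Mbps
File size in Mb = 468 * 8 = 3744 Mb
Time = 3744 / 84
Time = 44.5714 seconds


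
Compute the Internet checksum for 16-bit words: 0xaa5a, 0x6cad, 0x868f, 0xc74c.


Sum all words (with carry folding):
+ 0xaa5a = 0xaa5a
+ 0x6cad = 0x1708
+ 0x868f = 0x9d97
+ 0xc74c = 0x64e4
One's complement: ~0x64e4
Checksum = 0x9b1b


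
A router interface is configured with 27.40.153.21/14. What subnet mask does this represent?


/14 means 14 network bits, 18 host bits
Binary: 11111111111111000000000000000000
Mask: 255.252.0.0


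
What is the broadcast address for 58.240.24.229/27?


Network: 58.240.24.224/27
Host bits = 5
Set all host bits to 1:
Broadcast: 58.240.24.255


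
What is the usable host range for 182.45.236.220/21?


Network: 182.45.232.0
Broadcast: 182.45.239.255
First usable = network + 1
Last usable = broadcast - 1
Range: 182.45.232.1 to 182.45.239.254


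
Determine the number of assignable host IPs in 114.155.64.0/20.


Host bits = 32 - 20 = 12
Total addresses = 2^12 = 4096
Usable = total - 2 (network and broadcast)
Usable hosts: 4094


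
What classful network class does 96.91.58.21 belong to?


First octet: 96
Binary: 01100000
0xxxxxxx -> Class A (1-126)
Class A, default mask 255.0.0.0 (/8)


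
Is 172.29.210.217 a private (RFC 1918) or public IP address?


RFC 1918 private ranges:
  10.0.0.0/8 (10.0.0.0 - 10.255.255.255)
  172.16.0.0/12 (172.16.0.0 - 172.31.255.255)
  192.168.0.0/16 (192.168.0.0 - 192.168.255.255)
Private (in 172.16.0.0/12)


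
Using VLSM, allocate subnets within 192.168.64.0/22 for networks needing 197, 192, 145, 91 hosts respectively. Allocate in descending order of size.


197 hosts -> /24 (254 usable): 192.168.64.0/24
192 hosts -> /24 (254 usable): 192.168.65.0/24
145 hosts -> /24 (254 usable): 192.168.66.0/24
91 hosts -> /25 (126 usable): 192.168.67.0/25
Allocation: 192.168.64.0/24 (197 hosts, 254 usable); 192.168.65.0/24 (192 hosts, 254 usable); 192.168.66.0/24 (145 hosts, 254 usable); 192.168.67.0/25 (91 hosts, 126 usable)


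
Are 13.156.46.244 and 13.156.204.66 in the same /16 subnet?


Mask: 255.255.0.0
13.156.46.244 AND mask = 13.156.0.0
13.156.204.66 AND mask = 13.156.0.0
Yes, same subnet (13.156.0.0)


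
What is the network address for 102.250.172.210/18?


IP:   01100110.11111010.10101100.11010010
Mask: 11111111.11111111.11000000.00000000
AND operation:
Net:  01100110.11111010.10000000.00000000
Network: 102.250.128.0/18


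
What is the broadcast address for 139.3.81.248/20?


Network: 139.3.80.0/20
Host bits = 12
Set all host bits to 1:
Broadcast: 139.3.95.255


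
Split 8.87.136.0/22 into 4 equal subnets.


New prefix = 22 + 2 = 24
Each subnet has 256 addresses
  8.87.136.0/24
  8.87.137.0/24
  8.87.138.0/24
  8.87.139.0/24
Subnets: 8.87.136.0/24, 8.87.137.0/24, 8.87.138.0/24, 8.87.139.0/24


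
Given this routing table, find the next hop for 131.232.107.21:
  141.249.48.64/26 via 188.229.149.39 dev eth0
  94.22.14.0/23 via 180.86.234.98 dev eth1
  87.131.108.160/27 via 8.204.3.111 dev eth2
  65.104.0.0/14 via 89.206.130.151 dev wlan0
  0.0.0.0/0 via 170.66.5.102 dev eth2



Longest prefix match for 131.232.107.21:
  /26 141.249.48.64: no
  /23 94.22.14.0: no
  /27 87.131.108.160: no
  /14 65.104.0.0: no
  /0 0.0.0.0: MATCH
Selected: next-hop 170.66.5.102 via eth2 (matched /0)


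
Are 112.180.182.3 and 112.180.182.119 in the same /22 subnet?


Mask: 255.255.252.0
112.180.182.3 AND mask = 112.180.180.0
112.180.182.119 AND mask = 112.180.180.0
Yes, same subnet (112.180.180.0)


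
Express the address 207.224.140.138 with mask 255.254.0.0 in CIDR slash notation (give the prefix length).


Binary: 11111111.11111110.00000000.00000000
Count leading 1s
Prefix: /15


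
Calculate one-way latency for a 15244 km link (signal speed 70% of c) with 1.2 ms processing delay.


Speed = 0.7 * 3e5 km/s = 210000 km/s
Propagation delay = 15244 / 210000 = 0.0726 s = 72.5905 ms
Processing delay = 1.2 ms
Total one-way latency = 73.7905 ms


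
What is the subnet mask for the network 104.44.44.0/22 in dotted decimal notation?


/22 means 22 network bits, 10 host bits
Binary: 11111111111111111111110000000000
Mask: 255.255.252.0


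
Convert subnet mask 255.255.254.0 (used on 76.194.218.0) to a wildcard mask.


Subnet mask: 255.255.254.0
Wildcard = 255.255.255.255 - subnet mask
255 - 255 = 0
255 - 255 = 0
255 - 254 = 1
255 - 0 = 255
Wildcard: 0.0.1.255


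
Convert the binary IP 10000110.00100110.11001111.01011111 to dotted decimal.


10000110 = 134
00100110 = 38
11001111 = 207
01011111 = 95
IP: 134.38.207.95


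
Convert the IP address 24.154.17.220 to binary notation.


24 = 00011000
154 = 10011010
17 = 00010001
220 = 11011100
Binary: 00011000.10011010.00010001.11011100


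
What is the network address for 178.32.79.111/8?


IP:   10110010.00100000.01001111.01101111
Mask: 11111111.00000000.00000000.00000000
AND operation:
Net:  10110010.00000000.00000000.00000000
Network: 178.0.0.0/8


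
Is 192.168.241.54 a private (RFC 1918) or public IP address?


RFC 1918 private ranges:
  10.0.0.0/8 (10.0.0.0 - 10.255.255.255)
  172.16.0.0/12 (172.16.0.0 - 172.31.255.255)
  192.168.0.0/16 (192.168.0.0 - 192.168.255.255)
Private (in 192.168.0.0/16)


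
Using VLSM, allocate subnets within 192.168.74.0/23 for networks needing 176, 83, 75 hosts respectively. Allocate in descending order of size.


176 hosts -> /24 (254 usable): 192.168.74.0/24
83 hosts -> /25 (126 usable): 192.168.75.0/25
75 hosts -> /25 (126 usable): 192.168.75.128/25
Allocation: 192.168.74.0/24 (176 hosts, 254 usable); 192.168.75.0/25 (83 hosts, 126 usable); 192.168.75.128/25 (75 hosts, 126 usable)


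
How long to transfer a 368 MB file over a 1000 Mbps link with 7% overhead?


Effective throughput = 1000 * (1 - 7/100) = 930.0 Mbps
File size in Mb = 368 * 8 = 2944 Mb
Time = 2944 / 930.0
Time = 3.1656 seconds


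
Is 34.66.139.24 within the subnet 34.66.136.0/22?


Subnet network: 34.66.136.0
Test IP AND mask: 34.66.136.0
Yes, 34.66.139.24 is in 34.66.136.0/22


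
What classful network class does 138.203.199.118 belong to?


First octet: 138
Binary: 10001010
10xxxxxx -> Class B (128-191)
Class B, default mask 255.255.0.0 (/16)


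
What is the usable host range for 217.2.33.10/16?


Network: 217.2.0.0
Broadcast: 217.2.255.255
First usable = network + 1
Last usable = broadcast - 1
Range: 217.2.0.1 to 217.2.255.254


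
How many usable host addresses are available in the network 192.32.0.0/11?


Host bits = 32 - 11 = 21
Total addresses = 2^21 = 2097152
Usable = total - 2 (network and broadcast)
Usable hosts: 2097150


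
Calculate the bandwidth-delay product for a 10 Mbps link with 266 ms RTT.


BDP = bandwidth * RTT
= 10 Mbps * 266 ms
= 10 * 1e6 * 266 / 1000 bits
= 2660000 bits
= 332500 bytes
= 324.707 KB
BDP = 2660000 bits (332500 bytes)


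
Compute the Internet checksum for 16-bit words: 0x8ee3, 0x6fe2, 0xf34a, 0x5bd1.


Sum all words (with carry folding):
+ 0x8ee3 = 0x8ee3
+ 0x6fe2 = 0xfec5
+ 0xf34a = 0xf210
+ 0x5bd1 = 0x4de2
One's complement: ~0x4de2
Checksum = 0xb21d


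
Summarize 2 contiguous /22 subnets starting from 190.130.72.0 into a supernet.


Original prefix: /22
Number of subnets: 2 = 2^1
New prefix = 22 - 1 = 21
Supernet: 190.130.72.0/21


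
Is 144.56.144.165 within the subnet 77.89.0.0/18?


Subnet network: 77.89.0.0
Test IP AND mask: 144.56.128.0
No, 144.56.144.165 is not in 77.89.0.0/18


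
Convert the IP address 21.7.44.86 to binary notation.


21 = 00010101
7 = 00000111
44 = 00101100
86 = 01010110
Binary: 00010101.00000111.00101100.01010110


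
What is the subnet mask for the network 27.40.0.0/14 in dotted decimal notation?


/14 means 14 network bits, 18 host bits
Binary: 11111111111111000000000000000000
Mask: 255.252.0.0


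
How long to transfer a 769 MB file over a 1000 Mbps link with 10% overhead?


Effective throughput = 1000 * (1 - 10/100) = 900 Mbps
File size in Mb = 769 * 8 = 6152 Mb
Time = 6152 / 900
Time = 6.8356 seconds


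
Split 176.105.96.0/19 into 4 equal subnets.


New prefix = 19 + 2 = 21
Each subnet has 2048 addresses
  176.105.96.0/21
  176.105.104.0/21
  176.105.112.0/21
  176.105.120.0/21
Subnets: 176.105.96.0/21, 176.105.104.0/21, 176.105.112.0/21, 176.105.120.0/21


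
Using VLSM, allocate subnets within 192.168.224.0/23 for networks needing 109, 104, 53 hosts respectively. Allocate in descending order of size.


109 hosts -> /25 (126 usable): 192.168.224.0/25
104 hosts -> /25 (126 usable): 192.168.224.128/25
53 hosts -> /26 (62 usable): 192.168.225.0/26
Allocation: 192.168.224.0/25 (109 hosts, 126 usable); 192.168.224.128/25 (104 hosts, 126 usable); 192.168.225.0/26 (53 hosts, 62 usable)


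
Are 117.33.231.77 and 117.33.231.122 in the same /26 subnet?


Mask: 255.255.255.192
117.33.231.77 AND mask = 117.33.231.64
117.33.231.122 AND mask = 117.33.231.64
Yes, same subnet (117.33.231.64)


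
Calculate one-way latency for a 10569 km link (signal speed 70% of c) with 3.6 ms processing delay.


Speed = 0.7 * 3e5 km/s = 210000 km/s
Propagation delay = 10569 / 210000 = 0.0503 s = 50.3286 ms
Processing delay = 3.6 ms
Total one-way latency = 53.9286 ms


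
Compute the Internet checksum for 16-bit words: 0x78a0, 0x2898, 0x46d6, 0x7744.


Sum all words (with carry folding):
+ 0x78a0 = 0x78a0
+ 0x2898 = 0xa138
+ 0x46d6 = 0xe80e
+ 0x7744 = 0x5f53
One's complement: ~0x5f53
Checksum = 0xa0ac


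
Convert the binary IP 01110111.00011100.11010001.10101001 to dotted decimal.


01110111 = 119
00011100 = 28
11010001 = 209
10101001 = 169
IP: 119.28.209.169


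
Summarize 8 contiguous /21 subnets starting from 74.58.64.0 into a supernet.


Original prefix: /21
Number of subnets: 8 = 2^3
New prefix = 21 - 3 = 18
Supernet: 74.58.64.0/18


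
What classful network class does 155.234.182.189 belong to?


First octet: 155
Binary: 10011011
10xxxxxx -> Class B (128-191)
Class B, default mask 255.255.0.0 (/16)


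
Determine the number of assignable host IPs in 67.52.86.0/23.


Host bits = 32 - 23 = 9
Total addresses = 2^9 = 512
Usable = total - 2 (network and broadcast)
Usable hosts: 510


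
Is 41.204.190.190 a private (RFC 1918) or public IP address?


RFC 1918 private ranges:
  10.0.0.0/8 (10.0.0.0 - 10.255.255.255)
  172.16.0.0/12 (172.16.0.0 - 172.31.255.255)
  192.168.0.0/16 (192.168.0.0 - 192.168.255.255)
Public (not in any RFC 1918 range)


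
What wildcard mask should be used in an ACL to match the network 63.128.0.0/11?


Subnet mask: 255.224.0.0
Wildcard = 255.255.255.255 - subnet mask
255 - 255 = 0
255 - 224 = 31
255 - 0 = 255
255 - 0 = 255
Wildcard: 0.31.255.255


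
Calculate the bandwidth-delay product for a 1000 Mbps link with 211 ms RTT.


BDP = bandwidth * RTT
= 1000 Mbps * 211 ms
= 1000 * 1e6 * 211 / 1000 bits
= 211000000 bits
= 26375000 bytes
= 25756.8359 KB
BDP = 211000000 bits (26375000 bytes)


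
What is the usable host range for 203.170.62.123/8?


Network: 203.0.0.0
Broadcast: 203.255.255.255
First usable = network + 1
Last usable = broadcast - 1
Range: 203.0.0.1 to 203.255.255.254


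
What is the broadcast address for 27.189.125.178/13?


Network: 27.184.0.0/13
Host bits = 19
Set all host bits to 1:
Broadcast: 27.191.255.255


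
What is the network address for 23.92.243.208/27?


IP:   00010111.01011100.11110011.11010000
Mask: 11111111.11111111.11111111.11100000
AND operation:
Net:  00010111.01011100.11110011.11000000
Network: 23.92.243.192/27


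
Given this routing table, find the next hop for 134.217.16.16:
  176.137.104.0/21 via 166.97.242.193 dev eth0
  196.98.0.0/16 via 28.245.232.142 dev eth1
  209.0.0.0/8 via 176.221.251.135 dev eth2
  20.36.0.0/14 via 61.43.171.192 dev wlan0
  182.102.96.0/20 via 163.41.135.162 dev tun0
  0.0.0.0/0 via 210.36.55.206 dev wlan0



Longest prefix match for 134.217.16.16:
  /21 176.137.104.0: no
  /16 196.98.0.0: no
  /8 209.0.0.0: no
  /14 20.36.0.0: no
  /20 182.102.96.0: no
  /0 0.0.0.0: MATCH
Selected: next-hop 210.36.55.206 via wlan0 (matched /0)


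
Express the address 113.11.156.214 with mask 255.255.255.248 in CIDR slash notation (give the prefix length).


Binary: 11111111.11111111.11111111.11111000
Count leading 1s
Prefix: /29


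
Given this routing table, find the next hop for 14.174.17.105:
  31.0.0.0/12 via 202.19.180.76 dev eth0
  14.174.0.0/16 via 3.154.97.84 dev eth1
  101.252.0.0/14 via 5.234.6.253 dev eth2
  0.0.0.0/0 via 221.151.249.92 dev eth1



Longest prefix match for 14.174.17.105:
  /12 31.0.0.0: no
  /16 14.174.0.0: MATCH
  /14 101.252.0.0: no
  /0 0.0.0.0: MATCH
Selected: next-hop 3.154.97.84 via eth1 (matched /16)


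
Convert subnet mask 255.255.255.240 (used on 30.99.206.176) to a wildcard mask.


Subnet mask: 255.255.255.240
Wildcard = 255.255.255.255 - subnet mask
255 - 255 = 0
255 - 255 = 0
255 - 255 = 0
255 - 240 = 15
Wildcard: 0.0.0.15


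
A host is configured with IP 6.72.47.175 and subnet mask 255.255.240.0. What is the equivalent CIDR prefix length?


Binary: 11111111.11111111.11110000.00000000
Count leading 1s
Prefix: /20


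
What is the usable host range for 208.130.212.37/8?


Network: 208.0.0.0
Broadcast: 208.255.255.255
First usable = network + 1
Last usable = broadcast - 1
Range: 208.0.0.1 to 208.255.255.254


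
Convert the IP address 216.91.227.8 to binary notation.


216 = 11011000
91 = 01011011
227 = 11100011
8 = 00001000
Binary: 11011000.01011011.11100011.00001000


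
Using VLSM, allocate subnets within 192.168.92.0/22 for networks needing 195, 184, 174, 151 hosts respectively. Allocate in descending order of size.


195 hosts -> /24 (254 usable): 192.168.92.0/24
184 hosts -> /24 (254 usable): 192.168.93.0/24
174 hosts -> /24 (254 usable): 192.168.94.0/24
151 hosts -> /24 (254 usable): 192.168.95.0/24
Allocation: 192.168.92.0/24 (195 hosts, 254 usable); 192.168.93.0/24 (184 hosts, 254 usable); 192.168.94.0/24 (174 hosts, 254 usable); 192.168.95.0/24 (151 hosts, 254 usable)


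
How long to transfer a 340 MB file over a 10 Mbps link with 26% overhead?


Effective throughput = 10 * (1 - 26/100) = 7.4 Mbps
File size in Mb = 340 * 8 = 2720 Mb
Time = 2720 / 7.4
Time = 367.5676 seconds


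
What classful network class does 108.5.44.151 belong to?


First octet: 108
Binary: 01101100
0xxxxxxx -> Class A (1-126)
Class A, default mask 255.0.0.0 (/8)


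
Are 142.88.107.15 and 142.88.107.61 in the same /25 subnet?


Mask: 255.255.255.128
142.88.107.15 AND mask = 142.88.107.0
142.88.107.61 AND mask = 142.88.107.0
Yes, same subnet (142.88.107.0)


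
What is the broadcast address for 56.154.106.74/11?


Network: 56.128.0.0/11
Host bits = 21
Set all host bits to 1:
Broadcast: 56.159.255.255


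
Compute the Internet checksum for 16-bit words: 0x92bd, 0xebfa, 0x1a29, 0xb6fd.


Sum all words (with carry folding):
+ 0x92bd = 0x92bd
+ 0xebfa = 0x7eb8
+ 0x1a29 = 0x98e1
+ 0xb6fd = 0x4fdf
One's complement: ~0x4fdf
Checksum = 0xb020


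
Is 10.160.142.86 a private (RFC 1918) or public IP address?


RFC 1918 private ranges:
  10.0.0.0/8 (10.0.0.0 - 10.255.255.255)
  172.16.0.0/12 (172.16.0.0 - 172.31.255.255)
  192.168.0.0/16 (192.168.0.0 - 192.168.255.255)
Private (in 10.0.0.0/8)


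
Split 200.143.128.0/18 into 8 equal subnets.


New prefix = 18 + 3 = 21
Each subnet has 2048 addresses
  200.143.128.0/21
  200.143.136.0/21
  200.143.144.0/21
  200.143.152.0/21
  200.143.160.0/21
  200.143.168.0/21
  200.143.176.0/21
  200.143.184.0/21
Subnets: 200.143.128.0/21, 200.143.136.0/21, 200.143.144.0/21, 200.143.152.0/21, 200.143.160.0/21, 200.143.168.0/21, 200.143.176.0/21, 200.143.184.0/21


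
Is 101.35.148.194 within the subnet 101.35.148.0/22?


Subnet network: 101.35.148.0
Test IP AND mask: 101.35.148.0
Yes, 101.35.148.194 is in 101.35.148.0/22


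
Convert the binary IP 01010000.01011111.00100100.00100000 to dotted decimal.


01010000 = 80
01011111 = 95
00100100 = 36
00100000 = 32
IP: 80.95.36.32


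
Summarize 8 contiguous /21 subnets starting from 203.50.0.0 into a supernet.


Original prefix: /21
Number of subnets: 8 = 2^3
New prefix = 21 - 3 = 18
Supernet: 203.50.0.0/18


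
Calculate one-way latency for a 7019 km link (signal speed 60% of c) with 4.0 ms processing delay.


Speed = 0.6 * 3e5 km/s = 180000 km/s
Propagation delay = 7019 / 180000 = 0.039 s = 38.9944 ms
Processing delay = 4.0 ms
Total one-way latency = 42.9944 ms


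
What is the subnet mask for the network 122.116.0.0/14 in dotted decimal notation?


/14 means 14 network bits, 18 host bits
Binary: 11111111111111000000000000000000
Mask: 255.252.0.0


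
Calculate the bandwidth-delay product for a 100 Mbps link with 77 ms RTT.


BDP = bandwidth * RTT
= 100 Mbps * 77 ms
= 100 * 1e6 * 77 / 1000 bits
= 7700000 bits
= 962500 bytes
= 939.9414 KB
BDP = 7700000 bits (962500 bytes)


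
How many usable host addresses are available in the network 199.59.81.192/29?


Host bits = 32 - 29 = 3
Total addresses = 2^3 = 8
Usable = total - 2 (network and broadcast)
Usable hosts: 6


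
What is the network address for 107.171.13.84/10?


IP:   01101011.10101011.00001101.01010100
Mask: 11111111.11000000.00000000.00000000
AND operation:
Net:  01101011.10000000.00000000.00000000
Network: 107.128.0.0/10


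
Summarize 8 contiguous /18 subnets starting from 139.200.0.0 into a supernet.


Original prefix: /18
Number of subnets: 8 = 2^3
New prefix = 18 - 3 = 15
Supernet: 139.200.0.0/15


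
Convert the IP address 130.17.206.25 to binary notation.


130 = 10000010
17 = 00010001
206 = 11001110
25 = 00011001
Binary: 10000010.00010001.11001110.00011001


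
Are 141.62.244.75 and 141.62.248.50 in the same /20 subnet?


Mask: 255.255.240.0
141.62.244.75 AND mask = 141.62.240.0
141.62.248.50 AND mask = 141.62.240.0
Yes, same subnet (141.62.240.0)
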